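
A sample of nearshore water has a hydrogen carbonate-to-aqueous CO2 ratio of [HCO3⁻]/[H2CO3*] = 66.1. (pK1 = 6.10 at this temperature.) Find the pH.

pH = 7.92

From K1 = [H⁺][HCO3⁻]/[H2CO3*]:  pH = pK1 + log₁₀([HCO3⁻]/[H2CO3*])
log₁₀(66.1) = +1.820
pH = 6.10 + (+1.820) = 7.92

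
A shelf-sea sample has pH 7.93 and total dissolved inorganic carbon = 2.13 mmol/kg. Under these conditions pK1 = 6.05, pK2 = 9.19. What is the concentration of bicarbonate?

α₁ = 1 / (1 + [H⁺]/K1 + K2/[H⁺]) = 1 / (1 + 10^-1.88 + 10^-1.26)
   = 1 / (1 + 0.013183 + 0.054954) = 1/1.0681 = 0.9362
[HCO3⁻] = α₁ × DIC = 0.9362 × 2.13 = 1.99 mmol/kg

[HCO3⁻] = 1.99 mmol/kg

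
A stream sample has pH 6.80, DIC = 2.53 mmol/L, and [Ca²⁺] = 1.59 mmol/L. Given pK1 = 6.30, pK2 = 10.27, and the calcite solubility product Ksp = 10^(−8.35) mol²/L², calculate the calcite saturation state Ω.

Ω = 0.232

α₂ = 1 / (1 + [H⁺]/K2 + [H⁺]²/(K1K2)) = 1 / (1 + 10^+3.47 + 10^+2.97)
   = 1 / (1 + 2951.2 + 933.25) = 1/3885.5 = 0.0002574
[CO3²⁻] = α₂ × DIC = 0.0002574 × 2.53 = 0.0006511 mmol/L = 0.6511 μmol/L
Ksp = 10^(−8.35) = 4.467×10^-9
Ω = [Ca²⁺][CO3²⁻]/Ksp = (1.59×10^-3)(6.511×10^-7) / 4.467×10^-9 = 0.232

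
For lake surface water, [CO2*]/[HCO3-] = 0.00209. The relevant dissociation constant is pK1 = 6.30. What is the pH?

pH = 8.98

From K1 = [H⁺][HCO3-]/[CO2*]:  pH = pK1 − log₁₀([CO2*]/[HCO3-])
log₁₀(0.00209) = -2.680
pH = 6.30 − (-2.680) = 8.98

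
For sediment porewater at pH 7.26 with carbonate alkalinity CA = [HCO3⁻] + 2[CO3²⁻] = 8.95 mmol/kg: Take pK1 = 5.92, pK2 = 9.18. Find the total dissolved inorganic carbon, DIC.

CA = [HCO3⁻] + 2[CO3²⁻] = (α₁ + 2α₂)·DIC
At pH 7.26: [H⁺]/K1 = 10^-1.34 = 0.045709, K2/[H⁺] = 10^-1.92 = 0.012023
α₁ = 1/(1 + 0.045709 + 0.012023) = 1/1.0577 = 0.9454; α₂ = α₁·K2/[H⁺] = 0.01137
α₁ + 2α₂ = 0.9682
DIC = CA / (α₁ + 2α₂) = 8.95 / 0.9682 = 9.24 mmol/kg

DIC = 9.24 mmol/kg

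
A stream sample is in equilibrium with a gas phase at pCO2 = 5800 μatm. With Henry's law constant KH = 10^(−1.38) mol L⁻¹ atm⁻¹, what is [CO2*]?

[CO2*] = 242 μmol/L

KH = 10^(−1.38) = 4.169×10^-2 mol L⁻¹ atm⁻¹
[CO2*] = KH · pCO2 = 4.169×10^-2 × 5800×10^-6 atm = 2.42×10^-4 mol/L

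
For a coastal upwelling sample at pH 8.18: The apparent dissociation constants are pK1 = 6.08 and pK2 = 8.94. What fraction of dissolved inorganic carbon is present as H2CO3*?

α₀ = 1 / (1 + K1/[H⁺] + K1K2/[H⁺]²) = 1 / (1 + 10^+2.10 + 10^+1.34)
   = 1 / (1 + 125.89 + 21.878) = 1/148.77 = 0.006722

α₀ = 0.00672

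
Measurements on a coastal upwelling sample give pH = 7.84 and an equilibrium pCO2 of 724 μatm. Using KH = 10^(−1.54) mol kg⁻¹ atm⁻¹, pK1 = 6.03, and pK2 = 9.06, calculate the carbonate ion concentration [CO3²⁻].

[CO2*] = KH · pCO2 = 10^(−1.54) × 724×10^-6 = 2.088×10^-5 mol/kg
α₀ = 1/(1 + K1/[H⁺] + K1K2/[H⁺]²) = 1/(1 + 10^+1.81 + 10^+0.59) = 0.01440
DIC = [CO2*]/α₀ = 2.088×10^-5 / 0.01440 = 1.450 mmol/kg
[CO3²⁻] = α₂·DIC; α₂ = 0.05601, so [CO3²⁻] = 0.05601 × 1.450 = 0.0812 mmol/kg

[CO3²⁻] = 0.0812 mmol/kg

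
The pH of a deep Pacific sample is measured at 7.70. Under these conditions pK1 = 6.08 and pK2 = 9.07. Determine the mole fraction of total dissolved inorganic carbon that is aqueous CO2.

α₀ = 0.0225

α₀ = 1 / (1 + K1/[H⁺] + K1K2/[H⁺]²) = 1 / (1 + 10^+1.62 + 10^+0.25)
   = 1 / (1 + 41.687 + 1.7783) = 1/44.465 = 0.02249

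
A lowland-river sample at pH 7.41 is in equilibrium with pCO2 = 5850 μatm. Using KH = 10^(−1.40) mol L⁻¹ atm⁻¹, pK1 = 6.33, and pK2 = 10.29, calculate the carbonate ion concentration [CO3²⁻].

[CO3²⁻] = 3.69 μmol/L

[CO2*] = KH · pCO2 = 10^(−1.40) × 5850×10^-6 = 2.329×10^-4 mol/L
α₀ = 1/(1 + K1/[H⁺] + K1K2/[H⁺]²) = 1/(1 + 10^+1.08 + 10^-1.80) = 0.07670
DIC = [CO2*]/α₀ = 2.329×10^-4 / 0.07670 = 3.037 mmol/L
[CO3²⁻] = α₂·DIC; α₂ = 0.001216, so [CO3²⁻] = 0.001216 × 3.037 = 0.00369 mmol/L = 3.69 μmol/L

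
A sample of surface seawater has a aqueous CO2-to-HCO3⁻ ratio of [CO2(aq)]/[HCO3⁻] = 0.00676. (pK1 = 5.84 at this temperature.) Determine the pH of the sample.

From K1 = [H⁺][HCO3⁻]/[CO2(aq)]:  pH = pK1 − log₁₀([CO2(aq)]/[HCO3⁻])
log₁₀(0.00676) = -2.170
pH = 5.84 − (-2.170) = 8.01

pH = 8.01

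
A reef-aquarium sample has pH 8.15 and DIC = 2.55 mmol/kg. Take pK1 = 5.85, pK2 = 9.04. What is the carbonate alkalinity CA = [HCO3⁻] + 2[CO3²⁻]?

CA = [HCO3⁻] + 2[CO3²⁻] = (α₁ + 2α₂)·DIC
At pH 8.15: [H⁺]/K1 = 10^-2.30 = 0.0050119, K2/[H⁺] = 10^-0.89 = 0.12882
α₁ = 1/(1 + 0.0050119 + 0.12882) = 1/1.1338 = 0.8820; α₂ = α₁·K2/[H⁺] = 0.1136
α₁ + 2α₂ = 1.1092
CA = 1.1092 × 2.55 = 2.83 mmol/kg

CA = 2.83 mmol/kg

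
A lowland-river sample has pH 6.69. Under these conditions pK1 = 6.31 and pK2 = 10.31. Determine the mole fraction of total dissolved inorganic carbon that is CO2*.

α₀ = 1 / (1 + K1/[H⁺] + K1K2/[H⁺]²) = 1 / (1 + 10^+0.38 + 10^-3.24)
   = 1 / (1 + 2.3988 + 0.00057544) = 1/3.3994 = 0.2942

α₀ = 0.294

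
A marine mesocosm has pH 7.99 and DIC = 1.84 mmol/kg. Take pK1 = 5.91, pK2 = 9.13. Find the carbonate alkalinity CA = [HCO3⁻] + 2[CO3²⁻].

CA = 1.95 mmol/kg

CA = [HCO3⁻] + 2[CO3²⁻] = (α₁ + 2α₂)·DIC
At pH 7.99: [H⁺]/K1 = 10^-2.08 = 0.0083176, K2/[H⁺] = 10^-1.14 = 0.072444
α₁ = 1/(1 + 0.0083176 + 0.072444) = 1/1.0808 = 0.9253; α₂ = α₁·K2/[H⁺] = 0.06703
α₁ + 2α₂ = 1.0593
CA = 1.0593 × 1.84 = 1.95 mmol/kg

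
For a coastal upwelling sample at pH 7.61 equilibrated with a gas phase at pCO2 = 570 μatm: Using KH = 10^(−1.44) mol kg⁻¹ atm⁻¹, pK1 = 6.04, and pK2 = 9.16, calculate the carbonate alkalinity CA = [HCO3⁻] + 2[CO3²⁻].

[CO2*] = KH · pCO2 = 10^(−1.44) × 570×10^-6 = 2.070×10^-5 mol/kg
α₀ = 1/(1 + K1/[H⁺] + K1K2/[H⁺]²) = 1/(1 + 10^+1.57 + 10^+0.02) = 0.02551
DIC = [CO2*]/α₀ = 2.070×10^-5 / 0.02551 = 0.8113 mmol/kg
CA = (α₁ + 2α₂)·DIC = (0.9478 + 2×0.02671) × 0.8113 = 0.812 mmol/kg

CA = 0.812 mmol/kg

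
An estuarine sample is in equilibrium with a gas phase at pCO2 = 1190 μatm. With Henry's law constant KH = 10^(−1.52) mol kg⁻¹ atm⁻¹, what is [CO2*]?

[CO2*] = 35.9 μmol/kg

KH = 10^(−1.52) = 3.020×10^-2 mol kg⁻¹ atm⁻¹
[CO2*] = KH · pCO2 = 3.020×10^-2 × 1190×10^-6 atm = 3.59×10^-5 mol/kg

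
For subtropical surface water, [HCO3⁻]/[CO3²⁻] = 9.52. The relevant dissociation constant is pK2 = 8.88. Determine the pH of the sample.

From K2 = [H⁺][CO3²⁻]/[HCO3⁻]:  pH = pK2 − log₁₀([HCO3⁻]/[CO3²⁻])
log₁₀(9.52) = +0.979
pH = 8.88 − (+0.979) = 7.90

pH = 7.90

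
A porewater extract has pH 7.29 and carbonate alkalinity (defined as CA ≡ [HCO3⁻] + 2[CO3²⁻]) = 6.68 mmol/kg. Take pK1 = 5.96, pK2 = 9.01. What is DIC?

CA = [HCO3⁻] + 2[CO3²⁻] = (α₁ + 2α₂)·DIC
At pH 7.29: [H⁺]/K1 = 10^-1.33 = 0.046774, K2/[H⁺] = 10^-1.72 = 0.019055
α₁ = 1/(1 + 0.046774 + 0.019055) = 1/1.0658 = 0.9382; α₂ = α₁·K2/[H⁺] = 0.01788
α₁ + 2α₂ = 0.9740
DIC = CA / (α₁ + 2α₂) = 6.68 / 0.9740 = 6.86 mmol/kg

DIC = 6.86 mmol/kg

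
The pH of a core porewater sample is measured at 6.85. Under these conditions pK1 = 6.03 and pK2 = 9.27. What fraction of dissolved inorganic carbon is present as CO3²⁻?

α₂ = 0.00329

α₂ = 1 / (1 + [H⁺]/K2 + [H⁺]²/(K1K2)) = 1 / (1 + 10^+2.42 + 10^+1.60)
   = 1 / (1 + 263.03 + 39.811) = 1/303.84 = 0.003291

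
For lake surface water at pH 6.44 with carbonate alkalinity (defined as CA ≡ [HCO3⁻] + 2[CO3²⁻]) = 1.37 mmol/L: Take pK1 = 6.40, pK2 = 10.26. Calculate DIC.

DIC = 2.62 mmol/L

CA = [HCO3⁻] + 2[CO3²⁻] = (α₁ + 2α₂)·DIC
At pH 6.44: [H⁺]/K1 = 10^-0.04 = 0.91201, K2/[H⁺] = 10^-3.82 = 0.00015136
α₁ = 1/(1 + 0.91201 + 0.00015136) = 1/1.9122 = 0.5230; α₂ = α₁·K2/[H⁺] = 7.915×10^-5
α₁ + 2α₂ = 0.5231
DIC = CA / (α₁ + 2α₂) = 1.37 / 0.5231 = 2.62 mmol/L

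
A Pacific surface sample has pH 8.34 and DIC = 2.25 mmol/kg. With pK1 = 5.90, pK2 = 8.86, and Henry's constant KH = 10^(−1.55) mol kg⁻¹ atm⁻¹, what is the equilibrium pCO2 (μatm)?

α₀ = 1 / (1 + K1/[H⁺] + K1K2/[H⁺]²) = 1 / (1 + 10^+2.44 + 10^+1.92)
   = 1 / (1 + 275.42 + 83.176) = 1/359.60 = 0.002781
[CO2*] = α₀ × DIC = 0.002781 × 2.25 = 0.006257 mmol/kg = 6.257 μmol/kg
pCO2 = [CO2*]/KH = 6.257×10^-6 / 2.818×10^-2 = 222 μatm

pCO2 = 222 μatm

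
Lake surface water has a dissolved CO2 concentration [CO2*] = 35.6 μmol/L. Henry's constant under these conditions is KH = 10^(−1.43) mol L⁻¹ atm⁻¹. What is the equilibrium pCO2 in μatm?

KH = 10^(−1.43) = 3.715×10^-2 mol L⁻¹ atm⁻¹
pCO2 = [CO2*]/KH = 35.6×10^-6 / 3.715×10^-2 = 9.58×10^-4 atm = 958 μatm

pCO2 = 958 μatm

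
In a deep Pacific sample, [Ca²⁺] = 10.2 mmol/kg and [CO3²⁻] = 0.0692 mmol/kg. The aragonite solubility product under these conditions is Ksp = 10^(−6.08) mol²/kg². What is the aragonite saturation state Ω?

Ω = 0.849

Ksp = 10^(−6.08) = 8.318×10^-7
Ω = [Ca²⁺][CO3²⁻]/Ksp = (10.2×10^-3)(0.0692×10^-3) / 8.318×10^-7 = 0.849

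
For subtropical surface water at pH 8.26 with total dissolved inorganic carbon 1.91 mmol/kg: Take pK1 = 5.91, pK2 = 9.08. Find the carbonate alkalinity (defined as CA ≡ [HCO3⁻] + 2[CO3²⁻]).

CA = 2.15 mmol/kg

CA = [HCO3⁻] + 2[CO3²⁻] = (α₁ + 2α₂)·DIC
At pH 8.26: [H⁺]/K1 = 10^-2.35 = 0.0044668, K2/[H⁺] = 10^-0.82 = 0.15136
α₁ = 1/(1 + 0.0044668 + 0.15136) = 1/1.1558 = 0.8652; α₂ = α₁·K2/[H⁺] = 0.1310
α₁ + 2α₂ = 1.1271
CA = 1.1271 × 1.91 = 2.15 mmol/kg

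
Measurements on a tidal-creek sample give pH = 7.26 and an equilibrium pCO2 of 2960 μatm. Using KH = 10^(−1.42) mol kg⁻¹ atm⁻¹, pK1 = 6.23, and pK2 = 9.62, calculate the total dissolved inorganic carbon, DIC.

[CO2*] = KH · pCO2 = 10^(−1.42) × 2960×10^-6 = 1.125×10^-4 mol/kg
α₀ = 1/(1 + K1/[H⁺] + K1K2/[H⁺]²) = 1/(1 + 10^+1.03 + 10^-1.33) = 0.08502
DIC = [CO2*]/α₀ = 1.125×10^-4 / 0.08502 = 1.32 mmol/kg

DIC = 1.32 mmol/kg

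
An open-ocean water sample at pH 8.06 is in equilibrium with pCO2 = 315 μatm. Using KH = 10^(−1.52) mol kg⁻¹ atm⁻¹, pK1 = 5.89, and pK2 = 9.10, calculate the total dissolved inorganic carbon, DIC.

DIC = 1.54 mmol/kg

[CO2*] = KH · pCO2 = 10^(−1.52) × 315×10^-6 = 9.513×10^-6 mol/kg
α₀ = 1/(1 + K1/[H⁺] + K1K2/[H⁺]²) = 1/(1 + 10^+2.17 + 10^+1.13) = 0.006158
DIC = [CO2*]/α₀ = 9.513×10^-6 / 0.006158 = 1.54 mmol/kg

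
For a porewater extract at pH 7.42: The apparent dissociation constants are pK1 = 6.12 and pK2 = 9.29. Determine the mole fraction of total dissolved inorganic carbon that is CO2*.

α₀ = 1 / (1 + K1/[H⁺] + K1K2/[H⁺]²) = 1 / (1 + 10^+1.30 + 10^-0.57)
   = 1 / (1 + 19.953 + 0.26915) = 1/21.222 = 0.04712

α₀ = 0.0471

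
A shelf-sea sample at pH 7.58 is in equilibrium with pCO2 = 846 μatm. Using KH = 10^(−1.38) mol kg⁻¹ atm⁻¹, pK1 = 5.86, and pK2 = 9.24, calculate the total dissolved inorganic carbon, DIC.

[CO2*] = KH · pCO2 = 10^(−1.38) × 846×10^-6 = 3.527×10^-5 mol/kg
α₀ = 1/(1 + K1/[H⁺] + K1K2/[H⁺]²) = 1/(1 + 10^+1.72 + 10^+0.06) = 0.01831
DIC = [CO2*]/α₀ = 3.527×10^-5 / 0.01831 = 1.93 mmol/kg

DIC = 1.93 mmol/kg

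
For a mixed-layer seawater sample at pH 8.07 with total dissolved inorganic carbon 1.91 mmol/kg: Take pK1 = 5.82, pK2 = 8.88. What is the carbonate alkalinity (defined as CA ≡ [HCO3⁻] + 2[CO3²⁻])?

CA = [HCO3⁻] + 2[CO3²⁻] = (α₁ + 2α₂)·DIC
At pH 8.07: [H⁺]/K1 = 10^-2.25 = 0.0056234, K2/[H⁺] = 10^-0.81 = 0.15488
α₁ = 1/(1 + 0.0056234 + 0.15488) = 1/1.1605 = 0.8617; α₂ = α₁·K2/[H⁺] = 0.1335
α₁ + 2α₂ = 1.1286
CA = 1.1286 × 1.91 = 2.16 mmol/kg

CA = 2.16 mmol/kg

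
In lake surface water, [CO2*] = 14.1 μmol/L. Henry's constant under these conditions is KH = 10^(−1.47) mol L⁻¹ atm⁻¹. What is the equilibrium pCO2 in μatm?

pCO2 = 416 μatm

KH = 10^(−1.47) = 3.388×10^-2 mol L⁻¹ atm⁻¹
pCO2 = [CO2*]/KH = 14.1×10^-6 / 3.388×10^-2 = 4.16×10^-4 atm = 416 μatm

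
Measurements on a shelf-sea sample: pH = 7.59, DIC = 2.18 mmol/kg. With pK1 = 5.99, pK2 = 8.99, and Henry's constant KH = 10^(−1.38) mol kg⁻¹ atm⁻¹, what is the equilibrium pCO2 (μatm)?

pCO2 = 1230 μatm

α₀ = 1 / (1 + K1/[H⁺] + K1K2/[H⁺]²) = 1 / (1 + 10^+1.60 + 10^+0.20)
   = 1 / (1 + 39.811 + 1.5849) = 1/42.396 = 0.02359
[CO2*] = α₀ × DIC = 0.02359 × 2.18 = 0.05142 mmol/kg
pCO2 = [CO2*]/KH = 5.142×10^-5 / 4.169×10^-2 = 1230 μatm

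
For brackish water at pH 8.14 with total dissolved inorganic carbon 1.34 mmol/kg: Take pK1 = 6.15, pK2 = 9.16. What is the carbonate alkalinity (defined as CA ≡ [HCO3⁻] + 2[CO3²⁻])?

CA = [HCO3⁻] + 2[CO3²⁻] = (α₁ + 2α₂)·DIC
At pH 8.14: [H⁺]/K1 = 10^-1.99 = 0.010233, K2/[H⁺] = 10^-1.02 = 0.095499
α₁ = 1/(1 + 0.010233 + 0.095499) = 1/1.1057 = 0.9044; α₂ = α₁·K2/[H⁺] = 0.08637
α₁ + 2α₂ = 1.0771
CA = 1.0771 × 1.34 = 1.44 mmol/kg

CA = 1.44 mmol/kg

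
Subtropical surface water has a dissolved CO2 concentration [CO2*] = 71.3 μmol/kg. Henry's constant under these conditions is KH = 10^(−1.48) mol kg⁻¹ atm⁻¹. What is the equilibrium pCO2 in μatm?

KH = 10^(−1.48) = 3.311×10^-2 mol kg⁻¹ atm⁻¹
pCO2 = [CO2*]/KH = 71.3×10^-6 / 3.311×10^-2 = 2.15×10^-3 atm = 2150 μatm

pCO2 = 2150 μatm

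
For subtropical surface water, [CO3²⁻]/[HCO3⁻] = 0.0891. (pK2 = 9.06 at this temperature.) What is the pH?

From K2 = [H⁺][CO3²⁻]/[HCO3⁻]:  pH = pK2 + log₁₀([CO3²⁻]/[HCO3⁻])
log₁₀(0.0891) = -1.050
pH = 9.06 + (-1.050) = 8.01

pH = 8.01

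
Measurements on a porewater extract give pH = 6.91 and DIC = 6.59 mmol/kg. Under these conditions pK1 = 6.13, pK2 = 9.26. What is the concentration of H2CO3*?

α₀ = 1 / (1 + K1/[H⁺] + K1K2/[H⁺]²) = 1 / (1 + 10^+0.78 + 10^-1.57)
   = 1 / (1 + 6.0256 + 0.026915) = 1/7.0525 = 0.1418
[CO2*] = α₀ × DIC = 0.1418 × 6.59 = 0.934 mmol/kg

[CO2*] = 0.934 mmol/kg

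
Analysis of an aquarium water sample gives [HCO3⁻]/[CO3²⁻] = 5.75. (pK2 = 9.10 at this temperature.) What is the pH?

pH = 8.34

From K2 = [H⁺][CO3²⁻]/[HCO3⁻]:  pH = pK2 − log₁₀([HCO3⁻]/[CO3²⁻])
log₁₀(5.75) = +0.760
pH = 9.10 − (+0.760) = 8.34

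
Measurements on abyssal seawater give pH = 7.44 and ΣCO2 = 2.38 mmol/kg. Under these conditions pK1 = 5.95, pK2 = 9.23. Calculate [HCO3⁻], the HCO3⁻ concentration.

[HCO3⁻] = 2.27 mmol/kg

α₁ = 1 / (1 + [H⁺]/K1 + K2/[H⁺]) = 1 / (1 + 10^-1.49 + 10^-1.79)
   = 1 / (1 + 0.032359 + 0.016218) = 1/1.0486 = 0.9537
[HCO3⁻] = α₁ × DIC = 0.9537 × 2.38 = 2.27 mmol/kg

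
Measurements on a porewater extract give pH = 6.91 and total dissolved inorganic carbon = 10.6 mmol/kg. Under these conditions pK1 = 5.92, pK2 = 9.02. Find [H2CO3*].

α₀ = 1 / (1 + K1/[H⁺] + K1K2/[H⁺]²) = 1 / (1 + 10^+0.99 + 10^-1.12)
   = 1 / (1 + 9.7724 + 0.075858) = 1/10.848 = 0.09218
[CO2*] = α₀ × DIC = 0.09218 × 10.6 = 0.977 mmol/kg

[CO2*] = 0.977 mmol/kg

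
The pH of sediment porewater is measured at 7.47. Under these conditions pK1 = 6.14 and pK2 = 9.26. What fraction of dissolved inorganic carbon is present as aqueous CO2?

α₀ = 0.0440

α₀ = 1 / (1 + K1/[H⁺] + K1K2/[H⁺]²) = 1 / (1 + 10^+1.33 + 10^-0.46)
   = 1 / (1 + 21.380 + 0.34674) = 1/22.726 = 0.04400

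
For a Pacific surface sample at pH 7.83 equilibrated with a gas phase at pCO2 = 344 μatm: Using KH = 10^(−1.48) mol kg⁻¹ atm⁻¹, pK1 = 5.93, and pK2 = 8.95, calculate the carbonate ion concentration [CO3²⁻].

[CO2*] = KH · pCO2 = 10^(−1.48) × 344×10^-6 = 1.139×10^-5 mol/kg
α₀ = 1/(1 + K1/[H⁺] + K1K2/[H⁺]²) = 1/(1 + 10^+1.90 + 10^+0.78) = 0.01157
DIC = [CO2*]/α₀ = 1.139×10^-5 / 0.01157 = 0.9848 mmol/kg
[CO3²⁻] = α₂·DIC; α₂ = 0.06969, so [CO3²⁻] = 0.06969 × 0.9848 = 0.0686 mmol/kg

[CO3²⁻] = 0.0686 mmol/kg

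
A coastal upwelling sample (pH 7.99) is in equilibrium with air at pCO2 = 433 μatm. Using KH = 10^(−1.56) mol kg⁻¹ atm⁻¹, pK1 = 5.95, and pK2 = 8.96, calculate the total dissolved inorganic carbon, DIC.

DIC = 1.46 mmol/kg

[CO2*] = KH · pCO2 = 10^(−1.56) × 433×10^-6 = 1.193×10^-5 mol/kg
α₀ = 1/(1 + K1/[H⁺] + K1K2/[H⁺]²) = 1/(1 + 10^+2.04 + 10^+1.07) = 0.008170
DIC = [CO2*]/α₀ = 1.193×10^-5 / 0.008170 = 1.46 mmol/kg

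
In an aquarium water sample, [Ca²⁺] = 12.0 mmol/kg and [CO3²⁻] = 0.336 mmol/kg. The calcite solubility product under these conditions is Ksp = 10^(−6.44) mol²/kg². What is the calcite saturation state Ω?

Ω = 11.1

Ksp = 10^(−6.44) = 3.631×10^-7
Ω = [Ca²⁺][CO3²⁻]/Ksp = (12.0×10^-3)(0.336×10^-3) / 3.631×10^-7 = 11.1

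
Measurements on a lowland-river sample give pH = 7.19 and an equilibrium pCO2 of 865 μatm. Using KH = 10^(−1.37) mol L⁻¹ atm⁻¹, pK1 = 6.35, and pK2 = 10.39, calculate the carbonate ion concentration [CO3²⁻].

[CO3²⁻] = 0.161 μmol/L

[CO2*] = KH · pCO2 = 10^(−1.37) × 865×10^-6 = 3.690×10^-5 mol/L
α₀ = 1/(1 + K1/[H⁺] + K1K2/[H⁺]²) = 1/(1 + 10^+0.84 + 10^-2.36) = 0.1262
DIC = [CO2*]/α₀ = 3.690×10^-5 / 0.1262 = 0.2923 mmol/L
[CO3²⁻] = α₂·DIC; α₂ = 0.0005510, so [CO3²⁻] = 0.0005510 × 0.2923 = 0.000161 mmol/L = 0.161 μmol/L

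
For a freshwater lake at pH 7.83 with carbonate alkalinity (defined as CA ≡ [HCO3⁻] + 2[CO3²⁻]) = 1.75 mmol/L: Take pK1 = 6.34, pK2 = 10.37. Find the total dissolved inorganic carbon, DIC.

CA = [HCO3⁻] + 2[CO3²⁻] = (α₁ + 2α₂)·DIC
At pH 7.83: [H⁺]/K1 = 10^-1.49 = 0.032359, K2/[H⁺] = 10^-2.54 = 0.0028840
α₁ = 1/(1 + 0.032359 + 0.0028840) = 1/1.0352 = 0.9660; α₂ = α₁·K2/[H⁺] = 0.002786
α₁ + 2α₂ = 0.9715
DIC = CA / (α₁ + 2α₂) = 1.75 / 0.9715 = 1.80 mmol/L

DIC = 1.80 mmol/L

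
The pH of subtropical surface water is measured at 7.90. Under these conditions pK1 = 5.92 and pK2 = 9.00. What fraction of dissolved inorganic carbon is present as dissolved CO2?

α₀ = 0.00961

α₀ = 1 / (1 + K1/[H⁺] + K1K2/[H⁺]²) = 1 / (1 + 10^+1.98 + 10^+0.88)
   = 1 / (1 + 95.499 + 7.5858) = 1/104.09 = 0.009608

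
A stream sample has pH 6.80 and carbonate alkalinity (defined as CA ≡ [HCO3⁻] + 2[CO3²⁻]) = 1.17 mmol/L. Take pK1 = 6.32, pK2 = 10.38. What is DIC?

DIC = 1.56 mmol/L

CA = [HCO3⁻] + 2[CO3²⁻] = (α₁ + 2α₂)·DIC
At pH 6.80: [H⁺]/K1 = 10^-0.48 = 0.33113, K2/[H⁺] = 10^-3.58 = 0.00026303
α₁ = 1/(1 + 0.33113 + 0.00026303) = 1/1.3314 = 0.7511; α₂ = α₁·K2/[H⁺] = 0.0001976
α₁ + 2α₂ = 0.7515
DIC = CA / (α₁ + 2α₂) = 1.17 / 0.7515 = 1.56 mmol/L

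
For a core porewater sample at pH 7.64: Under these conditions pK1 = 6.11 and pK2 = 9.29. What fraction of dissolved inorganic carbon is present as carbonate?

α₂ = 0.0213

α₂ = 1 / (1 + [H⁺]/K2 + [H⁺]²/(K1K2)) = 1 / (1 + 10^+1.65 + 10^+0.12)
   = 1 / (1 + 44.668 + 1.3183) = 1/46.987 = 0.02128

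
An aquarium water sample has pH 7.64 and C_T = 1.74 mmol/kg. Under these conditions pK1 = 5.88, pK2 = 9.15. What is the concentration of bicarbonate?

α₁ = 1 / (1 + [H⁺]/K1 + K2/[H⁺]) = 1 / (1 + 10^-1.76 + 10^-1.51)
   = 1 / (1 + 0.017378 + 0.030903) = 1/1.0483 = 0.9539
[HCO3⁻] = α₁ × DIC = 0.9539 × 1.74 = 1.66 mmol/kg

[HCO3⁻] = 1.66 mmol/kg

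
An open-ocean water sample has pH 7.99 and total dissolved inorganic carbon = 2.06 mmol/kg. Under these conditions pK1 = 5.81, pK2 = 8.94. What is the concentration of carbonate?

α₂ = 1 / (1 + [H⁺]/K2 + [H⁺]²/(K1K2)) = 1 / (1 + 10^+0.95 + 10^-1.23)
   = 1 / (1 + 8.9125 + 0.058884) = 1/9.9714 = 0.1003
[CO3²⁻] = α₂ × DIC = 0.1003 × 2.06 = 0.207 mmol/kg

[CO3²⁻] = 0.207 mmol/kg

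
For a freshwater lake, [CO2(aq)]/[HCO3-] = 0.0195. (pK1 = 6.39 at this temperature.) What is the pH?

pH = 8.10

From K1 = [H⁺][HCO3-]/[CO2(aq)]:  pH = pK1 − log₁₀([CO2(aq)]/[HCO3-])
log₁₀(0.0195) = -1.710
pH = 6.39 − (-1.710) = 8.10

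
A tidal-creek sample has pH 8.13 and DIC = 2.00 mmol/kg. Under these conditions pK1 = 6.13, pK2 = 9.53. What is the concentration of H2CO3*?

α₀ = 1 / (1 + K1/[H⁺] + K1K2/[H⁺]²) = 1 / (1 + 10^+2.00 + 10^+0.60)
   = 1 / (1 + 100.00 + 3.9811) = 1/104.98 = 0.009526
[CO2*] = α₀ × DIC = 0.009526 × 2.00 = 0.0191 mmol/kg = 19.1 μmol/kg

[CO2*] = 19.1 μmol/kg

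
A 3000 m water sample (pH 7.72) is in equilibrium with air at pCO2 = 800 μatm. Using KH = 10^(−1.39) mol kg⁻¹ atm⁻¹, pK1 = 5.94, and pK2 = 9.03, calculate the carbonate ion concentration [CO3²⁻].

[CO3²⁻] = 0.0962 mmol/kg

[CO2*] = KH · pCO2 = 10^(−1.39) × 800×10^-6 = 3.259×10^-5 mol/kg
α₀ = 1/(1 + K1/[H⁺] + K1K2/[H⁺]²) = 1/(1 + 10^+1.78 + 10^+0.47) = 0.01557
DIC = [CO2*]/α₀ = 3.259×10^-5 / 0.01557 = 2.093 mmol/kg
[CO3²⁻] = α₂·DIC; α₂ = 0.04596, so [CO3²⁻] = 0.04596 × 2.093 = 0.0962 mmol/kg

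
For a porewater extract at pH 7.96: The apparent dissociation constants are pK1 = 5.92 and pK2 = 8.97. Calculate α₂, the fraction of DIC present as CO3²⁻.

α₂ = 0.0883

α₂ = 1 / (1 + [H⁺]/K2 + [H⁺]²/(K1K2)) = 1 / (1 + 10^+1.01 + 10^-1.03)
   = 1 / (1 + 10.233 + 0.093325) = 1/11.326 = 0.08829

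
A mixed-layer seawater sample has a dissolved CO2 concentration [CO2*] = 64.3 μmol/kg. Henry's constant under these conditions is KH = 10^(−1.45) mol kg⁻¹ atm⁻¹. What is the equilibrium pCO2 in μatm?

KH = 10^(−1.45) = 3.548×10^-2 mol kg⁻¹ atm⁻¹
pCO2 = [CO2*]/KH = 64.3×10^-6 / 3.548×10^-2 = 1.81×10^-3 atm = 1810 μatm

pCO2 = 1810 μatm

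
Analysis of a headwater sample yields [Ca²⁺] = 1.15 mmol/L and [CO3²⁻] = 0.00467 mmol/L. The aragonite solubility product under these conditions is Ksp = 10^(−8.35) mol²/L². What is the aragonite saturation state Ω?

Ksp = 10^(−8.35) = 4.467×10^-9
Ω = [Ca²⁺][CO3²⁻]/Ksp = (1.15×10^-3)(0.00467×10^-3) / 4.467×10^-9 = 1.20

Ω = 1.20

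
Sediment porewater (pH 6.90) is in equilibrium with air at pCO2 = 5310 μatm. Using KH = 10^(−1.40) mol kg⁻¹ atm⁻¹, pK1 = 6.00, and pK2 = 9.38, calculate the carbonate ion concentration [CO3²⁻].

[CO2*] = KH · pCO2 = 10^(−1.40) × 5310×10^-6 = 2.114×10^-4 mol/kg
α₀ = 1/(1 + K1/[H⁺] + K1K2/[H⁺]²) = 1/(1 + 10^+0.90 + 10^-1.58) = 0.1115
DIC = [CO2*]/α₀ = 2.114×10^-4 / 0.1115 = 1.896 mmol/kg
[CO3²⁻] = α₂·DIC; α₂ = 0.002932, so [CO3²⁻] = 0.002932 × 1.896 = 0.00556 mmol/kg = 5.56 μmol/kg

[CO3²⁻] = 5.56 μmol/kg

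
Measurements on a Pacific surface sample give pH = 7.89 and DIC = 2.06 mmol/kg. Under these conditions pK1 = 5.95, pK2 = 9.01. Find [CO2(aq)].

[CO2*] = 0.0218 mmol/kg

α₀ = 1 / (1 + K1/[H⁺] + K1K2/[H⁺]²) = 1 / (1 + 10^+1.94 + 10^+0.82)
   = 1 / (1 + 87.096 + 6.6069) = 1/94.703 = 0.01056
[CO2*] = α₀ × DIC = 0.01056 × 2.06 = 0.0218 mmol/kg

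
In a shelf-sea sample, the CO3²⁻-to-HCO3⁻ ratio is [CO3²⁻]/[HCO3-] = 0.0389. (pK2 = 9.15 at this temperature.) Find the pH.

From K2 = [H⁺][CO3²⁻]/[HCO3-]:  pH = pK2 + log₁₀([CO3²⁻]/[HCO3-])
log₁₀(0.0389) = -1.410
pH = 9.15 + (-1.410) = 7.74

pH = 7.74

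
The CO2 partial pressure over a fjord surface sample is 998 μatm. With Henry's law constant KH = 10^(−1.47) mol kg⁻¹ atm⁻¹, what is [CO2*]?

[CO2*] = 33.8 μmol/kg

KH = 10^(−1.47) = 3.388×10^-2 mol kg⁻¹ atm⁻¹
[CO2*] = KH · pCO2 = 3.388×10^-2 × 998×10^-6 atm = 3.38×10^-5 mol/kg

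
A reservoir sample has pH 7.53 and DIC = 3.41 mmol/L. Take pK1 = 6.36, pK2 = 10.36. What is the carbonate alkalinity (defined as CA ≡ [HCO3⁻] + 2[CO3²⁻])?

CA = [HCO3⁻] + 2[CO3²⁻] = (α₁ + 2α₂)·DIC
At pH 7.53: [H⁺]/K1 = 10^-1.17 = 0.067608, K2/[H⁺] = 10^-2.83 = 0.0014791
α₁ = 1/(1 + 0.067608 + 0.0014791) = 1/1.0691 = 0.9354; α₂ = α₁·K2/[H⁺] = 0.001384
α₁ + 2α₂ = 0.9381
CA = 0.9381 × 3.41 = 3.20 mmol/L

CA = 3.20 mmol/L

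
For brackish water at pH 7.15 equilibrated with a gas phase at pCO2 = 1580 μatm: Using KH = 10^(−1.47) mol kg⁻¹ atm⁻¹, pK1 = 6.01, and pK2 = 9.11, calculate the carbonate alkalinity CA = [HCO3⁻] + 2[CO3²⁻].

[CO2*] = KH · pCO2 = 10^(−1.47) × 1580×10^-6 = 5.354×10^-5 mol/kg
α₀ = 1/(1 + K1/[H⁺] + K1K2/[H⁺]²) = 1/(1 + 10^+1.14 + 10^-0.82) = 0.06687
DIC = [CO2*]/α₀ = 5.354×10^-5 / 0.06687 = 0.8007 mmol/kg
CA = (α₁ + 2α₂)·DIC = (0.9230 + 2×0.01012) × 0.8007 = 0.755 mmol/kg

CA = 0.755 mmol/kg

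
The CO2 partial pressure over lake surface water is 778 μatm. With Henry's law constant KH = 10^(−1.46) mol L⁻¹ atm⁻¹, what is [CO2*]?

KH = 10^(−1.46) = 3.467×10^-2 mol L⁻¹ atm⁻¹
[CO2*] = KH · pCO2 = 3.467×10^-2 × 778×10^-6 atm = 2.70×10^-5 mol/L

[CO2*] = 27.0 μmol/L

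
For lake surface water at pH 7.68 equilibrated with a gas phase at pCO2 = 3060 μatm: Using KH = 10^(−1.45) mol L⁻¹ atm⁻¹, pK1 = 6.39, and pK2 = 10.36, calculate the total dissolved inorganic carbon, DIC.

DIC = 2.23 mmol/L

[CO2*] = KH · pCO2 = 10^(−1.45) × 3060×10^-6 = 1.086×10^-4 mol/L
α₀ = 1/(1 + K1/[H⁺] + K1K2/[H⁺]²) = 1/(1 + 10^+1.29 + 10^-1.39) = 0.04869
DIC = [CO2*]/α₀ = 1.086×10^-4 / 0.04869 = 2.23 mmol/L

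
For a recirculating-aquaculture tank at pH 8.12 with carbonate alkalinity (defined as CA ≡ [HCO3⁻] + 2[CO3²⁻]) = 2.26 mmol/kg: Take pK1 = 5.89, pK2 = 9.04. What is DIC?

CA = [HCO3⁻] + 2[CO3²⁻] = (α₁ + 2α₂)·DIC
At pH 8.12: [H⁺]/K1 = 10^-2.23 = 0.0058884, K2/[H⁺] = 10^-0.92 = 0.12023
α₁ = 1/(1 + 0.0058884 + 0.12023) = 1/1.1261 = 0.8880; α₂ = α₁·K2/[H⁺] = 0.1068
α₁ + 2α₂ = 1.1015
DIC = CA / (α₁ + 2α₂) = 2.26 / 1.1015 = 2.05 mmol/kg

DIC = 2.05 mmol/kg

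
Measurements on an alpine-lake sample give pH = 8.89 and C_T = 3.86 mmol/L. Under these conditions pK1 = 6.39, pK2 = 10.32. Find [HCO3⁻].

[HCO3⁻] = 3.71 mmol/L

α₁ = 1 / (1 + [H⁺]/K1 + K2/[H⁺]) = 1 / (1 + 10^-2.50 + 10^-1.43)
   = 1 / (1 + 0.0031623 + 0.037154) = 1/1.0403 = 0.9612
[HCO3⁻] = α₁ × DIC = 0.9612 × 3.86 = 3.71 mmol/L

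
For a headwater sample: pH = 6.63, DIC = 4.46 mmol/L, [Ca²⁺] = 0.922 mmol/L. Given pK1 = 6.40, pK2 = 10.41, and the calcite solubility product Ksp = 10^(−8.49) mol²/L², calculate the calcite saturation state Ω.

Ω = 0.133

α₂ = 1 / (1 + [H⁺]/K2 + [H⁺]²/(K1K2)) = 1 / (1 + 10^+3.78 + 10^+3.55)
   = 1 / (1 + 6025.6 + 3548.1) = 1/9574.7 = 0.0001044
[CO3²⁻] = α₂ × DIC = 0.0001044 × 4.46 = 0.0004658 mmol/L = 0.4658 μmol/L
Ksp = 10^(−8.49) = 3.236×10^-9
Ω = [Ca²⁺][CO3²⁻]/Ksp = (0.922×10^-3)(4.658×10^-7) / 3.236×10^-9 = 0.133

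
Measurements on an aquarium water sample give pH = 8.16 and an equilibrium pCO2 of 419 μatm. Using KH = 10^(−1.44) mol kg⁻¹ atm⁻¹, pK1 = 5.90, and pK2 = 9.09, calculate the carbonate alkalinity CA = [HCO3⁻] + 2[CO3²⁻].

CA = 3.42 mmol/kg

[CO2*] = KH · pCO2 = 10^(−1.44) × 419×10^-6 = 1.521×10^-5 mol/kg
α₀ = 1/(1 + K1/[H⁺] + K1K2/[H⁺]²) = 1/(1 + 10^+2.26 + 10^+1.33) = 0.004894
DIC = [CO2*]/α₀ = 1.521×10^-5 / 0.004894 = 3.109 mmol/kg
CA = (α₁ + 2α₂)·DIC = (0.8905 + 2×0.1046) × 3.109 = 3.42 mmol/kg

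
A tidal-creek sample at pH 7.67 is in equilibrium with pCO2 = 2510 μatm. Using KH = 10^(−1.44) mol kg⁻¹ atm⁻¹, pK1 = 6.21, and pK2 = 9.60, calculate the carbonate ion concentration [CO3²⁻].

[CO3²⁻] = 0.0309 mmol/kg

[CO2*] = KH · pCO2 = 10^(−1.44) × 2510×10^-6 = 9.113×10^-5 mol/kg
α₀ = 1/(1 + K1/[H⁺] + K1K2/[H⁺]²) = 1/(1 + 10^+1.46 + 10^-0.47) = 0.03314
DIC = [CO2*]/α₀ = 9.113×10^-5 / 0.03314 = 2.750 mmol/kg
[CO3²⁻] = α₂·DIC; α₂ = 0.01123, so [CO3²⁻] = 0.01123 × 2.750 = 0.0309 mmol/kg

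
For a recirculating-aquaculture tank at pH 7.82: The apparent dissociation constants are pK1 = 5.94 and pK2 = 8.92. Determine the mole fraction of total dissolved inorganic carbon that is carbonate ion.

α₂ = 0.0727

α₂ = 1 / (1 + [H⁺]/K2 + [H⁺]²/(K1K2)) = 1 / (1 + 10^+1.10 + 10^-0.78)
   = 1 / (1 + 12.589 + 0.16596) = 1/13.755 = 0.07270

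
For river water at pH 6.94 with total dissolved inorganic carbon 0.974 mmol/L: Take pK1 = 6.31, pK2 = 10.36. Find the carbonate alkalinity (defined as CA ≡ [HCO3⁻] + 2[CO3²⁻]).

CA = 0.789 mmol/L

CA = [HCO3⁻] + 2[CO3²⁻] = (α₁ + 2α₂)·DIC
At pH 6.94: [H⁺]/K1 = 10^-0.63 = 0.23442, K2/[H⁺] = 10^-3.42 = 0.00038019
α₁ = 1/(1 + 0.23442 + 0.00038019) = 1/1.2348 = 0.8098; α₂ = α₁·K2/[H⁺] = 0.0003079
α₁ + 2α₂ = 0.8105
CA = 0.8105 × 0.974 = 0.789 mmol/L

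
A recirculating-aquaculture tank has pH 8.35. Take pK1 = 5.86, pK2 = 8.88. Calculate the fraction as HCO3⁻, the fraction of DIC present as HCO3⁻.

α₁ = 1 / (1 + [H⁺]/K1 + K2/[H⁺]) = 1 / (1 + 10^-2.49 + 10^-0.53)
   = 1 / (1 + 0.0032359 + 0.29512) = 1/1.2984 = 0.7702

α₁ = 0.770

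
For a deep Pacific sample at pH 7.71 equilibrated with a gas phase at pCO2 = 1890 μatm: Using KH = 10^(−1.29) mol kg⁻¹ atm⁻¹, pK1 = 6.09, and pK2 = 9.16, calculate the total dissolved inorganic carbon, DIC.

DIC = 4.28 mmol/kg

[CO2*] = KH · pCO2 = 10^(−1.29) × 1890×10^-6 = 9.693×10^-5 mol/kg
α₀ = 1/(1 + K1/[H⁺] + K1K2/[H⁺]²) = 1/(1 + 10^+1.62 + 10^+0.17) = 0.02264
DIC = [CO2*]/α₀ = 9.693×10^-5 / 0.02264 = 4.28 mmol/kg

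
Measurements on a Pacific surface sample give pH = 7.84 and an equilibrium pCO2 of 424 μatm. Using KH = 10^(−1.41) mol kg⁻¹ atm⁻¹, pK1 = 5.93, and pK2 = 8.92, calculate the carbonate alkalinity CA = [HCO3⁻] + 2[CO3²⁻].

CA = 1.56 mmol/kg

[CO2*] = KH · pCO2 = 10^(−1.41) × 424×10^-6 = 1.650×10^-5 mol/kg
α₀ = 1/(1 + K1/[H⁺] + K1K2/[H⁺]²) = 1/(1 + 10^+1.91 + 10^+0.83) = 0.01123
DIC = [CO2*]/α₀ = 1.650×10^-5 / 0.01123 = 1.469 mmol/kg
CA = (α₁ + 2α₂)·DIC = (0.9128 + 2×0.07593) × 1.469 = 1.56 mmol/kg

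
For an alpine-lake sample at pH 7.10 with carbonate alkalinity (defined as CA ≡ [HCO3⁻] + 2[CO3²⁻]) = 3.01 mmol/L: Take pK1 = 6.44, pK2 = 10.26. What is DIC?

CA = [HCO3⁻] + 2[CO3²⁻] = (α₁ + 2α₂)·DIC
At pH 7.10: [H⁺]/K1 = 10^-0.66 = 0.21878, K2/[H⁺] = 10^-3.16 = 0.00069183
α₁ = 1/(1 + 0.21878 + 0.00069183) = 1/1.2195 = 0.8200; α₂ = α₁·K2/[H⁺] = 0.0005673
α₁ + 2α₂ = 0.8212
DIC = CA / (α₁ + 2α₂) = 3.01 / 0.8212 = 3.67 mmol/L

DIC = 3.67 mmol/L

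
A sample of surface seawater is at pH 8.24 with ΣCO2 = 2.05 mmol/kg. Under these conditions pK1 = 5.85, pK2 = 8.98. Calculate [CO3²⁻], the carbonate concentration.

α₂ = 1 / (1 + [H⁺]/K2 + [H⁺]²/(K1K2)) = 1 / (1 + 10^+0.74 + 10^-1.65)
   = 1 / (1 + 5.4954 + 0.022387) = 1/6.5178 = 0.1534
[CO3²⁻] = α₂ × DIC = 0.1534 × 2.05 = 0.315 mmol/kg

[CO3²⁻] = 0.315 mmol/kg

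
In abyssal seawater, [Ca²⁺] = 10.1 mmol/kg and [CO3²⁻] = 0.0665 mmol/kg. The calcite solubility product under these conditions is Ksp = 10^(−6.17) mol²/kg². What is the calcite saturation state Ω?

Ω = 0.993

Ksp = 10^(−6.17) = 6.761×10^-7
Ω = [Ca²⁺][CO3²⁻]/Ksp = (10.1×10^-3)(0.0665×10^-3) / 6.761×10^-7 = 0.993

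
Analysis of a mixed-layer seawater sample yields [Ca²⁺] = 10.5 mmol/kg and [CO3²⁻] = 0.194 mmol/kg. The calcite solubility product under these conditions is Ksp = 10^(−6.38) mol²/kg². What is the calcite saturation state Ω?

Ksp = 10^(−6.38) = 4.169×10^-7
Ω = [Ca²⁺][CO3²⁻]/Ksp = (10.5×10^-3)(0.194×10^-3) / 4.169×10^-7 = 4.89

Ω = 4.89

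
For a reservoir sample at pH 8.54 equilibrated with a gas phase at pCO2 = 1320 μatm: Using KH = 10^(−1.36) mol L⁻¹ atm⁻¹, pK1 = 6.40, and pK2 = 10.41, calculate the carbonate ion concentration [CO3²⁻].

[CO3²⁻] = 0.107 mmol/L

[CO2*] = KH · pCO2 = 10^(−1.36) × 1320×10^-6 = 5.762×10^-5 mol/L
α₀ = 1/(1 + K1/[H⁺] + K1K2/[H⁺]²) = 1/(1 + 10^+2.14 + 10^+0.27) = 0.007097
DIC = [CO2*]/α₀ = 5.762×10^-5 / 0.007097 = 8.119 mmol/L
[CO3²⁻] = α₂·DIC; α₂ = 0.01322, so [CO3²⁻] = 0.01322 × 8.119 = 0.107 mmol/L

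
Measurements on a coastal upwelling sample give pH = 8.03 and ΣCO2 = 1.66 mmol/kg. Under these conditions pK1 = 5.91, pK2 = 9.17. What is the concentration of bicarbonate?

[HCO3⁻] = 1.54 mmol/kg

α₁ = 1 / (1 + [H⁺]/K1 + K2/[H⁺]) = 1 / (1 + 10^-2.12 + 10^-1.14)
   = 1 / (1 + 0.0075858 + 0.072444) = 1/1.0800 = 0.9259
[HCO3⁻] = α₁ × DIC = 0.9259 × 1.66 = 1.54 mmol/kg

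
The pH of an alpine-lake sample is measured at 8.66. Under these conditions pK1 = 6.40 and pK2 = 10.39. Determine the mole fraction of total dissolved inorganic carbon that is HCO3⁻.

α₁ = 1 / (1 + [H⁺]/K1 + K2/[H⁺]) = 1 / (1 + 10^-2.26 + 10^-1.73)
   = 1 / (1 + 0.0054954 + 0.018621) = 1/1.0241 = 0.9765

α₁ = 0.976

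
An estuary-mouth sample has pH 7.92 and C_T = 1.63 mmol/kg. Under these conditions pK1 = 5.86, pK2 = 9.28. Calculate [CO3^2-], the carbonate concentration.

[CO3²⁻] = 0.0676 mmol/kg

α₂ = 1 / (1 + [H⁺]/K2 + [H⁺]²/(K1K2)) = 1 / (1 + 10^+1.36 + 10^-0.70)
   = 1 / (1 + 22.909 + 0.19953) = 1/24.108 = 0.04148
[CO3²⁻] = α₂ × DIC = 0.04148 × 1.63 = 0.0676 mmol/kg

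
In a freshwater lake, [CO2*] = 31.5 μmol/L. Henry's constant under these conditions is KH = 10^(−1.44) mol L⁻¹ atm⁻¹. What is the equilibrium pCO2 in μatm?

KH = 10^(−1.44) = 3.631×10^-2 mol L⁻¹ atm⁻¹
pCO2 = [CO2*]/KH = 31.5×10^-6 / 3.631×10^-2 = 8.68×10^-4 atm = 868 μatm

pCO2 = 868 μatm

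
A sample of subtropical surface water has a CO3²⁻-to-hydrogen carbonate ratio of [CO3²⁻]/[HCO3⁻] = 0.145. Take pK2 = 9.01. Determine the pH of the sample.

pH = 8.17

From K2 = [H⁺][CO3²⁻]/[HCO3⁻]:  pH = pK2 + log₁₀([CO3²⁻]/[HCO3⁻])
log₁₀(0.145) = -0.839
pH = 9.01 + (-0.839) = 8.17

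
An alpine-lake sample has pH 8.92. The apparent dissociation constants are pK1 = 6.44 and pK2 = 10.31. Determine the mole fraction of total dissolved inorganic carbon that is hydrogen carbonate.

α₁ = 1 / (1 + [H⁺]/K1 + K2/[H⁺]) = 1 / (1 + 10^-2.48 + 10^-1.39)
   = 1 / (1 + 0.0033113 + 0.040738) = 1/1.0440 = 0.9578

α₁ = 0.958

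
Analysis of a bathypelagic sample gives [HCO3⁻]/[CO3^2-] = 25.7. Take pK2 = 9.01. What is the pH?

From K2 = [H⁺][CO3^2-]/[HCO3⁻]:  pH = pK2 − log₁₀([HCO3⁻]/[CO3^2-])
log₁₀(25.7) = +1.410
pH = 9.01 − (+1.410) = 7.60

pH = 7.60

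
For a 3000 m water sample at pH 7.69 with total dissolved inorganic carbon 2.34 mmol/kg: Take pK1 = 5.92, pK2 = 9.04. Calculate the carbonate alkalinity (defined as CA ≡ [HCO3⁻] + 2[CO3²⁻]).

CA = 2.40 mmol/kg

CA = [HCO3⁻] + 2[CO3²⁻] = (α₁ + 2α₂)·DIC
At pH 7.69: [H⁺]/K1 = 10^-1.77 = 0.016982, K2/[H⁺] = 10^-1.35 = 0.044668
α₁ = 1/(1 + 0.016982 + 0.044668) = 1/1.0617 = 0.9419; α₂ = α₁·K2/[H⁺] = 0.04207
α₁ + 2α₂ = 1.0261
CA = 1.0261 × 2.34 = 2.40 mmol/kg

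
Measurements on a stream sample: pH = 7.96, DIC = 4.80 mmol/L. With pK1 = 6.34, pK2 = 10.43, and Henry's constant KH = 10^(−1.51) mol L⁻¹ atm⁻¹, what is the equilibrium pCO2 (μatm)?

pCO2 = 3630 μatm

α₀ = 1 / (1 + K1/[H⁺] + K1K2/[H⁺]²) = 1 / (1 + 10^+1.62 + 10^-0.85)
   = 1 / (1 + 41.687 + 0.14125) = 1/42.828 = 0.02335
[CO2*] = α₀ × DIC = 0.02335 × 4.80 = 0.1121 mmol/L
pCO2 = [CO2*]/KH = 1.121×10^-4 / 3.090×10^-2 = 3630 μatm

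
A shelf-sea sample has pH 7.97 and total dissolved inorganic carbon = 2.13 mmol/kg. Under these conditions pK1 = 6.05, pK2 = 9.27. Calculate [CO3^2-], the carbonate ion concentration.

α₂ = 1 / (1 + [H⁺]/K2 + [H⁺]²/(K1K2)) = 1 / (1 + 10^+1.30 + 10^-0.62)
   = 1 / (1 + 19.953 + 0.23988) = 1/21.193 = 0.04719
[CO3²⁻] = α₂ × DIC = 0.04719 × 2.13 = 0.101 mmol/kg

[CO3²⁻] = 0.101 mmol/kg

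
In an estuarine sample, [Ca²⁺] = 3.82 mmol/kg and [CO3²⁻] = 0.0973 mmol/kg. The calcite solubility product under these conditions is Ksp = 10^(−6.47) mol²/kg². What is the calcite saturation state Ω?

Ω = 1.10

Ksp = 10^(−6.47) = 3.388×10^-7
Ω = [Ca²⁺][CO3²⁻]/Ksp = (3.82×10^-3)(0.0973×10^-3) / 3.388×10^-7 = 1.10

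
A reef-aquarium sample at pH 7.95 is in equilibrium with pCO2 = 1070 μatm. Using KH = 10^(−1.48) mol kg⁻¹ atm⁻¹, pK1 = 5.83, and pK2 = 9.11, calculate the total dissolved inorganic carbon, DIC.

DIC = 5.03 mmol/kg

[CO2*] = KH · pCO2 = 10^(−1.48) × 1070×10^-6 = 3.543×10^-5 mol/kg
α₀ = 1/(1 + K1/[H⁺] + K1K2/[H⁺]²) = 1/(1 + 10^+2.12 + 10^+0.96) = 0.007045
DIC = [CO2*]/α₀ = 3.543×10^-5 / 0.007045 = 5.03 mmol/kg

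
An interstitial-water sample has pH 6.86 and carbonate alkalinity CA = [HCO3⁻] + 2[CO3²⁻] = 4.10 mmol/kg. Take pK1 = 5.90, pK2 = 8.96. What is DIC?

DIC = 4.51 mmol/kg

CA = [HCO3⁻] + 2[CO3²⁻] = (α₁ + 2α₂)·DIC
At pH 6.86: [H⁺]/K1 = 10^-0.96 = 0.10965, K2/[H⁺] = 10^-2.10 = 0.0079433
α₁ = 1/(1 + 0.10965 + 0.0079433) = 1/1.1176 = 0.8948; α₂ = α₁·K2/[H⁺] = 0.007108
α₁ + 2α₂ = 0.9090
DIC = CA / (α₁ + 2α₂) = 4.10 / 0.9090 = 4.51 mmol/kg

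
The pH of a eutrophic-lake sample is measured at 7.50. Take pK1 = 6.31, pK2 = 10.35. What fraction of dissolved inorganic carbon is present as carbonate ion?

α₂ = 0.00133

α₂ = 1 / (1 + [H⁺]/K2 + [H⁺]²/(K1K2)) = 1 / (1 + 10^+2.85 + 10^+1.66)
   = 1 / (1 + 707.95 + 45.709) = 1/754.65 = 0.001325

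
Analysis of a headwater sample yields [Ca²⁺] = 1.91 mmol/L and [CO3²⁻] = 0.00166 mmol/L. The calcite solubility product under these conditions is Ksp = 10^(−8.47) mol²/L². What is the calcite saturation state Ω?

Ω = 0.936

Ksp = 10^(−8.47) = 3.388×10^-9
Ω = [Ca²⁺][CO3²⁻]/Ksp = (1.91×10^-3)(0.00166×10^-3) / 3.388×10^-9 = 0.936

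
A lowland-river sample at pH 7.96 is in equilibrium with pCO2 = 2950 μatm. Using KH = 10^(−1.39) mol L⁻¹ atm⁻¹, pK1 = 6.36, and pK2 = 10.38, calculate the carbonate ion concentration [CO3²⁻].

[CO2*] = KH · pCO2 = 10^(−1.39) × 2950×10^-6 = 1.202×10^-4 mol/L
α₀ = 1/(1 + K1/[H⁺] + K1K2/[H⁺]²) = 1/(1 + 10^+1.60 + 10^-0.82) = 0.02441
DIC = [CO2*]/α₀ = 1.202×10^-4 / 0.02441 = 4.923 mmol/L
[CO3²⁻] = α₂·DIC; α₂ = 0.003695, so [CO3²⁻] = 0.003695 × 4.923 = 0.0182 mmol/L = 18.2 μmol/L

[CO3²⁻] = 18.2 μmol/L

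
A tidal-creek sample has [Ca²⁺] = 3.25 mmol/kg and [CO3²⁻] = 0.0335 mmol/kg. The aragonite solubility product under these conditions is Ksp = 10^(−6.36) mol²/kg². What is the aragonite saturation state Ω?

Ksp = 10^(−6.36) = 4.365×10^-7
Ω = [Ca²⁺][CO3²⁻]/Ksp = (3.25×10^-3)(0.0335×10^-3) / 4.365×10^-7 = 0.249

Ω = 0.249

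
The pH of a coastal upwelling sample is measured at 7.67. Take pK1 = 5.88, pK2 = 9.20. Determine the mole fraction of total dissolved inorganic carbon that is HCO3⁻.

α₁ = 0.956

α₁ = 1 / (1 + [H⁺]/K1 + K2/[H⁺]) = 1 / (1 + 10^-1.79 + 10^-1.53)
   = 1 / (1 + 0.016218 + 0.029512) = 1/1.0457 = 0.9563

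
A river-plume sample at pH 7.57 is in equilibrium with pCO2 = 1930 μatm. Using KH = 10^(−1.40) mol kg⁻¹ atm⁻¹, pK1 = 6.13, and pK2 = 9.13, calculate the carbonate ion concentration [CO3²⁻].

[CO2*] = KH · pCO2 = 10^(−1.40) × 1930×10^-6 = 7.683×10^-5 mol/kg
α₀ = 1/(1 + K1/[H⁺] + K1K2/[H⁺]²) = 1/(1 + 10^+1.44 + 10^-0.12) = 0.03413
DIC = [CO2*]/α₀ = 7.683×10^-5 / 0.03413 = 2.251 mmol/kg
[CO3²⁻] = α₂·DIC; α₂ = 0.02589, so [CO3²⁻] = 0.02589 × 2.251 = 0.0583 mmol/kg

[CO3²⁻] = 0.0583 mmol/kg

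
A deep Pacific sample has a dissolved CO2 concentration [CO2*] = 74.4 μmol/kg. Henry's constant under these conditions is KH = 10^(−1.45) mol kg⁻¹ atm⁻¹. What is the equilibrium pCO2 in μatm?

pCO2 = 2100 μatm

KH = 10^(−1.45) = 3.548×10^-2 mol kg⁻¹ atm⁻¹
pCO2 = [CO2*]/KH = 74.4×10^-6 / 3.548×10^-2 = 2.10×10^-3 atm = 2100 μatm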